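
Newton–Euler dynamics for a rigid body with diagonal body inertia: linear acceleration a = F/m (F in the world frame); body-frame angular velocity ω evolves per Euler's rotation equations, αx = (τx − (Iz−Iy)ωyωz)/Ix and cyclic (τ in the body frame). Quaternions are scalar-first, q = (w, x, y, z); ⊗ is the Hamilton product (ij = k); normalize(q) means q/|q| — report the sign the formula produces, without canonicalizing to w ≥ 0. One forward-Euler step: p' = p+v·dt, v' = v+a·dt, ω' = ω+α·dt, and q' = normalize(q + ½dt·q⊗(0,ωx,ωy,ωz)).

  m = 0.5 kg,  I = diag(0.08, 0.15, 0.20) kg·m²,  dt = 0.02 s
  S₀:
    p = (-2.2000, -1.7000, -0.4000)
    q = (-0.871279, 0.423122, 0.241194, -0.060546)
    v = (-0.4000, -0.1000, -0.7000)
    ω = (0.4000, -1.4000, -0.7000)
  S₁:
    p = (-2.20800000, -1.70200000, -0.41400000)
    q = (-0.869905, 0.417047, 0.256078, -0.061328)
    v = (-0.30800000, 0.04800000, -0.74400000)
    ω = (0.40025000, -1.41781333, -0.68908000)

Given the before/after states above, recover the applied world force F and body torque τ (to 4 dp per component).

F = (2.3000, 3.7000, -1.1000)
τ = (0.0500, -0.1000, 0.0700)

ω₁ − ω₀ = (0.00025000, -0.01781333, 0.01092000)
gyro term ω₀×Iω₀ = (0.0490, 0.0336, -0.0392)
applied torque τ = (0.0500, -0.1000, 0.0700)
velocity change Δv = (0.09200000, 0.14800000, -0.04400000)
F = m·Δv/dt = (2.3000, 3.7000, -1.1000)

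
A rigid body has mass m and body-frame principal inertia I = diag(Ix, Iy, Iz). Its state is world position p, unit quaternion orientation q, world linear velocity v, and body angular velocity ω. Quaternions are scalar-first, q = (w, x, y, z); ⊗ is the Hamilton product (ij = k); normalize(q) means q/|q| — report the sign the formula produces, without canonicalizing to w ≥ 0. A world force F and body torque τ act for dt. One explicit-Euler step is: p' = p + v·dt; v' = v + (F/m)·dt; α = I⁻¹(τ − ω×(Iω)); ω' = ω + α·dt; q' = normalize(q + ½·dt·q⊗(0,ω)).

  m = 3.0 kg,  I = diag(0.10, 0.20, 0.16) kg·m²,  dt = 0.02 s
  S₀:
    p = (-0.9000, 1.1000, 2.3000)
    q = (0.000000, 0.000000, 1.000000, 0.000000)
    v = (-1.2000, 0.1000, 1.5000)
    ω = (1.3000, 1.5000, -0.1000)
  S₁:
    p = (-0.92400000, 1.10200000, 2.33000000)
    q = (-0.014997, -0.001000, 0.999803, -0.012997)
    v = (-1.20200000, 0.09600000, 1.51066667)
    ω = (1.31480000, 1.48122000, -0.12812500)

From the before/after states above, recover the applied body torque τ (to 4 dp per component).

rate change Δω = (0.01480000, -0.01878000, -0.02812500)
applied torque τ = (0.0800, -0.1800, -0.0300)

τ = (0.0800, -0.1800, -0.0300)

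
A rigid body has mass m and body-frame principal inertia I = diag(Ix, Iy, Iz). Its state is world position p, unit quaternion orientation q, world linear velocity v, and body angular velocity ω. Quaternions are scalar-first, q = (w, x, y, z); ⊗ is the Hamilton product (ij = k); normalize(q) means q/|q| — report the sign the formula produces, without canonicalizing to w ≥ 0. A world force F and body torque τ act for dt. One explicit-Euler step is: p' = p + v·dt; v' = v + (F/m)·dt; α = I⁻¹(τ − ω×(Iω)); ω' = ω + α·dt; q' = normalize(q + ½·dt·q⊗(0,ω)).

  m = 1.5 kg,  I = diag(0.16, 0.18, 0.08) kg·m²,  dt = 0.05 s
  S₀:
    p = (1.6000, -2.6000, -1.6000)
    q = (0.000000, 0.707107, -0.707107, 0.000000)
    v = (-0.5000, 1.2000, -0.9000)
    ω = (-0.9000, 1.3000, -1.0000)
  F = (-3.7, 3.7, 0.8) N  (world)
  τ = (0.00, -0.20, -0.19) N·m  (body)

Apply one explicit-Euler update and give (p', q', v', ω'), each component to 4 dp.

α = I⁻¹(τ − ω×Iω) = (-0.8125, -1.5111, -2.0825)
ω + α·dt = (-0.9406, 1.2244, -1.1041)
2q̇ = q⊗(0,ω) = (1.5556354, 0.7071070, 0.7071070, 0.2828428)
q' = normalize(q + ½dt·q⊗(0,ω)) = (0.0388, 0.7240, -0.6887, 0.0071)
p' = p + v·dt = (1.5750, -2.5400, -1.6450)
v' = v + a·dt = (-0.6233, 1.3233, -0.8733)

p' = (1.5750, -2.5400, -1.6450)
q' = (0.0388, 0.7240, -0.6887, 0.0071)
v' = (-0.6233, 1.3233, -0.8733)
ω' = (-0.9406, 1.2244, -1.1041)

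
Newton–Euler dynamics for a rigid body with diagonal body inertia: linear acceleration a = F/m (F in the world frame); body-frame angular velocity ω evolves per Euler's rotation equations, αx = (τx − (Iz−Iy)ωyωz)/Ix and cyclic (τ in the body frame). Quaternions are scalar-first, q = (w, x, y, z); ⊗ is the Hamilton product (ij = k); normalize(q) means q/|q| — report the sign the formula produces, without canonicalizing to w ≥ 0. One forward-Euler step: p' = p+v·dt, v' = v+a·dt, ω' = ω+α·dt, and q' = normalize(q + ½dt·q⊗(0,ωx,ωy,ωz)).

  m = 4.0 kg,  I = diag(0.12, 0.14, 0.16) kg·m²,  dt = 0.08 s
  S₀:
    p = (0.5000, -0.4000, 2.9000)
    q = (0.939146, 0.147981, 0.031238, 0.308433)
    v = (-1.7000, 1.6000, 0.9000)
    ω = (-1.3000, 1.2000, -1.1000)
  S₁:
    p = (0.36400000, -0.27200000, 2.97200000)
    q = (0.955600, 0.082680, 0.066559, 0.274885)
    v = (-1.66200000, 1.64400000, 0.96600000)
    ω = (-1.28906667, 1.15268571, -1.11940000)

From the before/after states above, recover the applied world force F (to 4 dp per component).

velocity change Δv = (0.03800000, 0.04400000, 0.06600000)
m·(v₁−v₀)/dt = (1.9000, 2.2000, 3.3000)

F = (1.9000, 2.2000, 3.3000)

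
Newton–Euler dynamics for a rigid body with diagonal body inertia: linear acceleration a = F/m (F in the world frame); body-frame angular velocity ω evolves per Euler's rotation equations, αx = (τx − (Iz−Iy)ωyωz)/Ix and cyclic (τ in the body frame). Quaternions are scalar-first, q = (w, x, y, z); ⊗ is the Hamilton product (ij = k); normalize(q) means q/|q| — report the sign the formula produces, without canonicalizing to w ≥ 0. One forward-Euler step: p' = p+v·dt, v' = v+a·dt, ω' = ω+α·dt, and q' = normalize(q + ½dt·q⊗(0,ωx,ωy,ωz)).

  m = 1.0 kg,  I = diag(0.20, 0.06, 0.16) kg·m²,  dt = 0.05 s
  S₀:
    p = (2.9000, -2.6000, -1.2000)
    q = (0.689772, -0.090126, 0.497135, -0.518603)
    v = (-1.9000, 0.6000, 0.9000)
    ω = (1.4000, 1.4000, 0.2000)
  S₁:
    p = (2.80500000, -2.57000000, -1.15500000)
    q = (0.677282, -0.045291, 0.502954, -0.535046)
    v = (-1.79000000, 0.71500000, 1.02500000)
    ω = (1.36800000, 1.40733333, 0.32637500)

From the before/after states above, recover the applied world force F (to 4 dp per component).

Δv = v₁−v₀ = (0.11000000, 0.11500000, 0.12500000)
F = m·Δv/dt = (2.2000, 2.3000, 2.5000)

F = (2.2000, 2.3000, 2.5000)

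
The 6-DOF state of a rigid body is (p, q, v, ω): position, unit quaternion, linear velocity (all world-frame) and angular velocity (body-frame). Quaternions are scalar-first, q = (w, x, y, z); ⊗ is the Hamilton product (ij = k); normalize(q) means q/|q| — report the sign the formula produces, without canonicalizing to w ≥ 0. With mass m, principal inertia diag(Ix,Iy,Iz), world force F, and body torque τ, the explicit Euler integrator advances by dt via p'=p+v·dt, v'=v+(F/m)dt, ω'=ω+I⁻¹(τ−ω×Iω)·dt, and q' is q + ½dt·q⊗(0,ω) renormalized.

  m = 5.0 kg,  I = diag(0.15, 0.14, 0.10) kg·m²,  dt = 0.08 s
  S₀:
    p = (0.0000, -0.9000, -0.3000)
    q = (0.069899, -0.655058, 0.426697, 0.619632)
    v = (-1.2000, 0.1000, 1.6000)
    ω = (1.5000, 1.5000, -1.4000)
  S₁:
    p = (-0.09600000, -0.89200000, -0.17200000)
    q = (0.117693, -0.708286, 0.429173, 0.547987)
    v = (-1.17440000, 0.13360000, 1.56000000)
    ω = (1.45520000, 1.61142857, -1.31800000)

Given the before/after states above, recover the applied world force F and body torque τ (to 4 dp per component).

F = (1.6000, 2.1000, -2.5000)
τ = (0.0000, 0.0900, 0.0800)

velocity change Δv = (0.02560000, 0.03360000, -0.04000000)
m·(v₁−v₀)/dt = (1.6000, 2.1000, -2.5000)
rate change Δω = (-0.04480000, 0.11142857, 0.08200000)
gyro term ω₀×Iω₀ = (0.0840, -0.1050, -0.0225)
applied torque τ = (0.0000, 0.0900, 0.0800)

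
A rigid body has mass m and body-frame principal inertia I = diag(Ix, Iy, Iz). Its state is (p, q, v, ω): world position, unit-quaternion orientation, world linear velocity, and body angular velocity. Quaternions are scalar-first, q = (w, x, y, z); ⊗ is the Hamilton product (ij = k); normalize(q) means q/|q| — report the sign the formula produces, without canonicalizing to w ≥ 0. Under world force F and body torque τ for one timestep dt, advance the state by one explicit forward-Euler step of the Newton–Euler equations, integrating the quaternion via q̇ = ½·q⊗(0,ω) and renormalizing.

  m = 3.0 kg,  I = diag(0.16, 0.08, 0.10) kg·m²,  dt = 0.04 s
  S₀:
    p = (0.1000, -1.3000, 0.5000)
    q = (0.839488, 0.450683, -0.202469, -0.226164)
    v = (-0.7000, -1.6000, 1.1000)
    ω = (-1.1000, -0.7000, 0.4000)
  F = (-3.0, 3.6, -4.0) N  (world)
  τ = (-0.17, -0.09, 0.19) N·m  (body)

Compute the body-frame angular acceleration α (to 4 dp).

α = (-1.0275, -0.7950, 2.5160)

gyro term ω×Iω = (-0.0056, -0.0264, -0.0616)
(τ − ω×Iω)/I = (-1.0275, -0.7950, 2.5160)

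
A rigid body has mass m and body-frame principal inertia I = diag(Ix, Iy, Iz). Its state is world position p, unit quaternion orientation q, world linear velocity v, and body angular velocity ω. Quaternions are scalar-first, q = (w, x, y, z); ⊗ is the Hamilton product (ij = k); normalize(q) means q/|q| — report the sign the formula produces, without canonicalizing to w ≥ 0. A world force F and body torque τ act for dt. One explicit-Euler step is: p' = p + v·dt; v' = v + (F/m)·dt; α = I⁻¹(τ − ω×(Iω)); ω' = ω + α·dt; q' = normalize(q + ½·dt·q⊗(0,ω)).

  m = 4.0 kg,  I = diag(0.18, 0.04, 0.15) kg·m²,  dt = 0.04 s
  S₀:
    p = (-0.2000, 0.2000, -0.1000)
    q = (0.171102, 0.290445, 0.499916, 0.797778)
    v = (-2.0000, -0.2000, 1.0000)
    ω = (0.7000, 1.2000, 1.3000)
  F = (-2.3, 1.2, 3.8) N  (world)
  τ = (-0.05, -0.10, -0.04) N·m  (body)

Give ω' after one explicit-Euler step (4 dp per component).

α = I⁻¹(τ − ω×Iω) = (-1.2311, -3.1825, 0.5173)
ω' = ω + α·dt = (0.6508, 1.0727, 1.3207)

ω' = (0.6508, 1.0727, 1.3207)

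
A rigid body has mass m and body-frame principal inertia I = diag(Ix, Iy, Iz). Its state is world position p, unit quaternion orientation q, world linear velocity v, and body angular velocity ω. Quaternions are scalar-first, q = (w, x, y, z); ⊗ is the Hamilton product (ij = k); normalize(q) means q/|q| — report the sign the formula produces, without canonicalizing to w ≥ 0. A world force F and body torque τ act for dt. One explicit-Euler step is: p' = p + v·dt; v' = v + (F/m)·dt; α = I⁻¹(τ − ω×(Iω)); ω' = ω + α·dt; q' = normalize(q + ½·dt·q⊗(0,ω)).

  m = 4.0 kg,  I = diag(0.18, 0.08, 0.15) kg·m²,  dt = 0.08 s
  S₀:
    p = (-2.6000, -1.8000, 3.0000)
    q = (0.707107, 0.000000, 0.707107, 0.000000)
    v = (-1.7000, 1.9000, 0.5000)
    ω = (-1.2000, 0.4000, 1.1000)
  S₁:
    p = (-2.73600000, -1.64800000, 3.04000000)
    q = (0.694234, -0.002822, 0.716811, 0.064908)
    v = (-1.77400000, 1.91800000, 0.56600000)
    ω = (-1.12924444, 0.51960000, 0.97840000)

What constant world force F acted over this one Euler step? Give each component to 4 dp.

velocity change Δv = (-0.07400000, 0.01800000, 0.06600000)
applied force F = (-3.7000, 0.9000, 3.3000)

F = (-3.7000, 0.9000, 3.3000)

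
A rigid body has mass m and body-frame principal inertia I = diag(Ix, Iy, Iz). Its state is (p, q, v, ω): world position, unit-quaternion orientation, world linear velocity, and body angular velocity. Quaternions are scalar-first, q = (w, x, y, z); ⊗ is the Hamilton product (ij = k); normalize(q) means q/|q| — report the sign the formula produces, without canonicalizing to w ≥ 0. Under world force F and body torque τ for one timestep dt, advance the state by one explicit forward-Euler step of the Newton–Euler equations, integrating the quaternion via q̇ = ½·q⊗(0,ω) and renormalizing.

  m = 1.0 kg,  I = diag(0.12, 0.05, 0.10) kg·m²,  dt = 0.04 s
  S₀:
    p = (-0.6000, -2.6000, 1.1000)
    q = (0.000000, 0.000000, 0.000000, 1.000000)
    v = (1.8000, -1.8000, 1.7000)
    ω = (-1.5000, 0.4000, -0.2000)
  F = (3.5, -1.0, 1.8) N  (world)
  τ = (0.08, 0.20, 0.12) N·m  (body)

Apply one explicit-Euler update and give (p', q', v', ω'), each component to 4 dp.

p' = (-0.5280, -2.6720, 1.1680)
q' = (0.0040, -0.0080, -0.0300, 0.9995)
v' = (1.9400, -1.8400, 1.7720)
ω' = (-1.4720, 0.5552, -0.1688)

p' = p + v·dt = (-0.5280, -2.6720, 1.1680)
new velocity v' = (1.9400, -1.8400, 1.7720)
α = I⁻¹(τ − ω×Iω) = (0.7000, 3.8800, 0.7800)
new body rate ω' = (-1.4720, 0.5552, -0.1688)
q⊗(0,ω) = (0.2000000, -0.4000000, -1.5000000, 0.0000000)
updated quaternion q' = (0.0040, -0.0080, -0.0300, 0.9995)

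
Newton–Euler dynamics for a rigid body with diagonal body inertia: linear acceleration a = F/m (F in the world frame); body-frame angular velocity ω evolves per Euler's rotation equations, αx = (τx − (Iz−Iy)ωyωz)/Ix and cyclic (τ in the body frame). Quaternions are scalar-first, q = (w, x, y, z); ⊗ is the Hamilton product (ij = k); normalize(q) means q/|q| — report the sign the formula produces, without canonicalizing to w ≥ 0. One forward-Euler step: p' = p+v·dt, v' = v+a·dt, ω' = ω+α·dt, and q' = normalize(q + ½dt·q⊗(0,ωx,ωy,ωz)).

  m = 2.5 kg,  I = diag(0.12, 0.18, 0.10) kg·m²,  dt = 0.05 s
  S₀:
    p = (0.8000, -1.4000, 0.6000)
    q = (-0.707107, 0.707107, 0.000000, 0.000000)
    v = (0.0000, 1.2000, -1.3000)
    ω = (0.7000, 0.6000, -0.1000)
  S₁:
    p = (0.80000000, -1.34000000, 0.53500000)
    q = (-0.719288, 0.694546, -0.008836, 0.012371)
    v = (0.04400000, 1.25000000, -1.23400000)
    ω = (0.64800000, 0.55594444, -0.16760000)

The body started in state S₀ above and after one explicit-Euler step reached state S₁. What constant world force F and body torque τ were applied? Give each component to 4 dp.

F = (2.2000, 2.5000, 3.3000)
τ = (-0.1200, -0.1600, -0.1100)

Δv = v₁−v₀ = (0.04400000, 0.05000000, 0.06600000)
m·(v₁−v₀)/dt = (2.2000, 2.5000, 3.3000)
Δω = ω₁−ω₀ = (-0.05200000, -0.04405556, -0.06760000)
precession coupling = (0.0048, -0.0014, 0.0252)
I·α + gyro = (-0.1200, -0.1600, -0.1100)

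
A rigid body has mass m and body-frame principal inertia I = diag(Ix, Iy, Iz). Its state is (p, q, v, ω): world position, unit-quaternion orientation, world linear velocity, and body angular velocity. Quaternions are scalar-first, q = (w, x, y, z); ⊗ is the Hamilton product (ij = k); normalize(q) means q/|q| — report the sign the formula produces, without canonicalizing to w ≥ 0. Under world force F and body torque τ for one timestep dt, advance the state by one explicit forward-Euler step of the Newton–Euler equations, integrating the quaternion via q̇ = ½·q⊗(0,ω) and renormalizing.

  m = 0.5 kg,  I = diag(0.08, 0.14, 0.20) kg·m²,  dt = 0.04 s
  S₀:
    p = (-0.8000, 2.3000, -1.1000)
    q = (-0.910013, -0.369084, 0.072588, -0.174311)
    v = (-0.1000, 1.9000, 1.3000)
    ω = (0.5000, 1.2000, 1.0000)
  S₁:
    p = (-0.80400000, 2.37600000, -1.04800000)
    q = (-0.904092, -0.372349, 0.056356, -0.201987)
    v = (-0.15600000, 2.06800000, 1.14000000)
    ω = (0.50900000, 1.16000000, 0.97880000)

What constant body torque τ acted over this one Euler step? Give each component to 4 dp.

τ = (0.0900, -0.2000, -0.0700)

Δω = ω₁−ω₀ = (0.00900000, -0.04000000, -0.02120000)
gyro term ω₀×Iω₀ = (0.0720, -0.0600, 0.0360)
τ = I·(Δω/dt) + ω₀×(Iω₀) = (0.0900, -0.2000, -0.0700)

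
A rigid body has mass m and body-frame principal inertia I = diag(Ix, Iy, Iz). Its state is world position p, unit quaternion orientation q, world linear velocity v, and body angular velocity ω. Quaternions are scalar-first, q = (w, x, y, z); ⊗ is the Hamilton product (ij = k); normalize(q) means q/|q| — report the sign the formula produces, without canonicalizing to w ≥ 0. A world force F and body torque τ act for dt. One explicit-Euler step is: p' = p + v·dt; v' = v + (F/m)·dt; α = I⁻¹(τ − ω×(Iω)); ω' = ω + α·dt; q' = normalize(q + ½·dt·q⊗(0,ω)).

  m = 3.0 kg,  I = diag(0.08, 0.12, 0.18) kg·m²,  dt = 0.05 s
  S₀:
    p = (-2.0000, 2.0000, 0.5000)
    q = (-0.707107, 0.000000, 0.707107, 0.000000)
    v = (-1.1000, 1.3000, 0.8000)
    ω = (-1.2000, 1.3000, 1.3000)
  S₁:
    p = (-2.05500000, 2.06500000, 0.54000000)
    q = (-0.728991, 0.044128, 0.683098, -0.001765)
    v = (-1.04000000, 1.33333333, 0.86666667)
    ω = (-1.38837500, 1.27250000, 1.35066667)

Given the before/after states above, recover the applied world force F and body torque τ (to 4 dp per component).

F = (3.6000, 2.0000, 4.0000)
τ = (-0.2000, 0.0900, 0.1200)

rate change Δω = (-0.18837500, -0.02750000, 0.05066667)
τ = I·(Δω/dt) + ω₀×(Iω₀) = (-0.2000, 0.0900, 0.1200)
v₁ − v₀ = (0.06000000, 0.03333333, 0.06666667)
F = m·Δv/dt = (3.6000, 2.0000, 4.0000)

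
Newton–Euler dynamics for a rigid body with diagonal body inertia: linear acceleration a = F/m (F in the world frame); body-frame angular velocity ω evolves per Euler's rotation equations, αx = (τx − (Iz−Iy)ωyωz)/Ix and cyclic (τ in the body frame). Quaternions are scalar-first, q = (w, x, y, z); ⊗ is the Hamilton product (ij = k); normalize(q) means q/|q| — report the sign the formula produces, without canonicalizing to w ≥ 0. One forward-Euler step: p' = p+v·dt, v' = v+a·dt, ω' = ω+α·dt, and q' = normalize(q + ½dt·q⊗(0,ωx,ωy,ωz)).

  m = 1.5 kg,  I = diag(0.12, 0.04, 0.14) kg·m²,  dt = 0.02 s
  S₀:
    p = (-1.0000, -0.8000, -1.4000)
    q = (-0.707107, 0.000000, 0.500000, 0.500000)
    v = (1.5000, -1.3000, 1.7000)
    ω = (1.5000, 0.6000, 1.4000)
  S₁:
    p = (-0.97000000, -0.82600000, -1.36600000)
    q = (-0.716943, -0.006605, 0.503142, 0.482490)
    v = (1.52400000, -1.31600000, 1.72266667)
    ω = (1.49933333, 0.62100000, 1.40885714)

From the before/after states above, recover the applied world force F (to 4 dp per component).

velocity change Δv = (0.02400000, -0.01600000, 0.02266667)
applied force F = (1.8000, -1.2000, 1.7000)

F = (1.8000, -1.2000, 1.7000)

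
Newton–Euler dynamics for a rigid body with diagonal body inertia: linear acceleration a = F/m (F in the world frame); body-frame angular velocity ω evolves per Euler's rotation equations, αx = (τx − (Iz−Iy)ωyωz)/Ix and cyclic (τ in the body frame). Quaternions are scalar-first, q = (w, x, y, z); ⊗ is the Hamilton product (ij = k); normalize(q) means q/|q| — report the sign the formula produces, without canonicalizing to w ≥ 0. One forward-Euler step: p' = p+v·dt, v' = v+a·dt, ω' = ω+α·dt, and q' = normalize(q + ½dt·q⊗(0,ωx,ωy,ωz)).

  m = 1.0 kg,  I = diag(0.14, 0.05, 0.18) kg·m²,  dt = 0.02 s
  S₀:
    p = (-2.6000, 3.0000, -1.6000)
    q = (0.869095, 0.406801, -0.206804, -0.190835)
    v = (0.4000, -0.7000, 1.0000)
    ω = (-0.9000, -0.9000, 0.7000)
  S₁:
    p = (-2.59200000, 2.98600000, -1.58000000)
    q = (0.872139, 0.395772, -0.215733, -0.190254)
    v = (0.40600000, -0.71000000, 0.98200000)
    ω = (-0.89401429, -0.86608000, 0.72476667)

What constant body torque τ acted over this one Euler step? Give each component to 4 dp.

Δω = ω₁−ω₀ = (0.00598571, 0.03392000, 0.02476667)
τ = I·(Δω/dt) + ω₀×(Iω₀) = (-0.0400, 0.1100, 0.1500)

τ = (-0.0400, 0.1100, 0.1500)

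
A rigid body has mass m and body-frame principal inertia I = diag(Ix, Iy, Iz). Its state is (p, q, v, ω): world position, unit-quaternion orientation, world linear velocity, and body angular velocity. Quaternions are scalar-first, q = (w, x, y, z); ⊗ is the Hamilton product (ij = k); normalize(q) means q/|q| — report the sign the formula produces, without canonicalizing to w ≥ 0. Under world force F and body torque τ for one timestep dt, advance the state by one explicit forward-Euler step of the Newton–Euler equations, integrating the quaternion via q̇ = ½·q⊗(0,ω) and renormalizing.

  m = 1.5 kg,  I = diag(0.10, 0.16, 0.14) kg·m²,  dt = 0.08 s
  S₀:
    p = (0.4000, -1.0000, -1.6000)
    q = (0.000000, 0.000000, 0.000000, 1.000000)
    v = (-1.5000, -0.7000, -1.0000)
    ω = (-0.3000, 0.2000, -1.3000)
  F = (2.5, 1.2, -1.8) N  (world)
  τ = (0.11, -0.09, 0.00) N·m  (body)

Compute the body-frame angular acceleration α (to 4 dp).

α = (1.0480, -0.4650, 0.0257)

gyro term ω×Iω = (0.0052, -0.0156, -0.0036)
α = I⁻¹(τ − ω×Iω) = (1.0480, -0.4650, 0.0257)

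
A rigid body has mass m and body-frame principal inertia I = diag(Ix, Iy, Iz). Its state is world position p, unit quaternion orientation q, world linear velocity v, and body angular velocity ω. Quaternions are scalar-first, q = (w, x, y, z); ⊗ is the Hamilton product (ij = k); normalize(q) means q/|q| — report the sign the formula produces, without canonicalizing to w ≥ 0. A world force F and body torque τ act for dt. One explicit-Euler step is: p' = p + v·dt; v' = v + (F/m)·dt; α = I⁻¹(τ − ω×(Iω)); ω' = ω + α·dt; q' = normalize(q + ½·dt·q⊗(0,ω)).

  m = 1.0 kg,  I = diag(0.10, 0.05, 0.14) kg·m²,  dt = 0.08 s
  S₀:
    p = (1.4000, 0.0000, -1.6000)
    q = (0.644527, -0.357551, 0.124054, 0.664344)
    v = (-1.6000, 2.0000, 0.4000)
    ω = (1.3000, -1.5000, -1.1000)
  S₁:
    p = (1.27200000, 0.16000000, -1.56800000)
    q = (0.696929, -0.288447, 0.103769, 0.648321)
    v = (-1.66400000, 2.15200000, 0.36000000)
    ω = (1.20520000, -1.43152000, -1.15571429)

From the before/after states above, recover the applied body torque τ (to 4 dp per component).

τ = (0.0300, 0.1000, 0.0000)

Δω = ω₁−ω₀ = (-0.09480000, 0.06848000, -0.05571429)
gyro term ω₀×Iω₀ = (0.1485, 0.0572, 0.0975)
I·α + gyro = (0.0300, 0.1000, 0.0000)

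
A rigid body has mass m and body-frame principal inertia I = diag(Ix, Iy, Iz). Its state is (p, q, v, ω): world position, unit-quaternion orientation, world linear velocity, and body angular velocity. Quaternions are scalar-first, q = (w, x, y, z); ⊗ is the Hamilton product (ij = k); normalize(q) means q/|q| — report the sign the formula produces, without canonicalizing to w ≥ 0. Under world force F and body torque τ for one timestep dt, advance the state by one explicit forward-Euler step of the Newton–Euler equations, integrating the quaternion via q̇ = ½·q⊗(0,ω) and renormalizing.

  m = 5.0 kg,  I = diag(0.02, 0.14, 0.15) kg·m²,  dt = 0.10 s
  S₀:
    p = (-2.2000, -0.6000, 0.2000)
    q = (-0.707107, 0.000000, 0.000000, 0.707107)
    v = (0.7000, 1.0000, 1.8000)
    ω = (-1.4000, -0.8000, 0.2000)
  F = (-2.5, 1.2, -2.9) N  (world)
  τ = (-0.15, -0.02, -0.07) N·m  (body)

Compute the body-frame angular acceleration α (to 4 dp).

α = (-7.4200, -0.4029, -1.3627)

ω×(Iω) gyroscopic = (-0.0016, 0.0364, 0.1344)
α = I⁻¹(τ − ω×Iω) = (-7.4200, -0.4029, -1.3627)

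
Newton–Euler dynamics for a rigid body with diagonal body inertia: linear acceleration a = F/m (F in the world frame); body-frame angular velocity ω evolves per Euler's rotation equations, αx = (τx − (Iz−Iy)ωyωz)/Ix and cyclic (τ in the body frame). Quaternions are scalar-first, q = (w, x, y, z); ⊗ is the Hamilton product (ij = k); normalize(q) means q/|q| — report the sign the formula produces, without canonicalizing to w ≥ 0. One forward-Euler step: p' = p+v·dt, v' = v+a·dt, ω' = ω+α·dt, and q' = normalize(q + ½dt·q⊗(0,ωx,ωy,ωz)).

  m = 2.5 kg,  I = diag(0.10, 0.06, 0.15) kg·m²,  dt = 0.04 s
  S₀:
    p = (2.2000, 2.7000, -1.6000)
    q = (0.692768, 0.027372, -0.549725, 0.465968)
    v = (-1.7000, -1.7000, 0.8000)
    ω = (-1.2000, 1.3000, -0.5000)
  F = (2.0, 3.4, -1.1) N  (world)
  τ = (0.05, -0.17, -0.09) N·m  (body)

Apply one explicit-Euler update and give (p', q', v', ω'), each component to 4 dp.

angular accel α = (1.0850, -2.3333, -1.0160)
ω' = ω + α·dt = (-1.1566, 1.2067, -0.5406)
Hamilton product q⊗(0,ω) = (0.9804729, -1.1622175, 0.3551228, -0.9704704)
q + ½dt·q⊗(0,ω), renormalized = (0.7119, 0.0041, -0.5423, 0.4463)
p + v·dt = (2.1320, 2.6320, -1.5680)
v' = v + a·dt = (-1.6680, -1.6456, 0.7824)

p' = (2.1320, 2.6320, -1.5680)
q' = (0.7119, 0.0041, -0.5423, 0.4463)
v' = (-1.6680, -1.6456, 0.7824)
ω' = (-1.1566, 1.2067, -0.5406)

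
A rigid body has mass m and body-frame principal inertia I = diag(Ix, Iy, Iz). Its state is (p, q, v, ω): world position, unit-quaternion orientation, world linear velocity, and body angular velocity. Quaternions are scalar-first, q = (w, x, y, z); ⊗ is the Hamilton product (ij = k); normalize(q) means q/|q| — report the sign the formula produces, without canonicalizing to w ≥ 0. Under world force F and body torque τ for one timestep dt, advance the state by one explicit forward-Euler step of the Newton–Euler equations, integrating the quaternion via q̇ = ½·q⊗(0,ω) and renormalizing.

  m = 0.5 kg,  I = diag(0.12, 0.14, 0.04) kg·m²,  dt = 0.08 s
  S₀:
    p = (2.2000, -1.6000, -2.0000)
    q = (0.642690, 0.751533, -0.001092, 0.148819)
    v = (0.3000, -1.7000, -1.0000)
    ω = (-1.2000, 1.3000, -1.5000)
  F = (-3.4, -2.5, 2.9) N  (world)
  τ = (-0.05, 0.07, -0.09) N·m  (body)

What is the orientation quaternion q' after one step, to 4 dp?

2q̇ = q⊗(0,ω) = (1.1264877, -0.9630547, 1.7842137, 0.0116475)
q + ½dt·q⊗(0,ω), renormalized = (0.6848, 0.7100, 0.0700, 0.1486)

q' = (0.6848, 0.7100, 0.0700, 0.1486)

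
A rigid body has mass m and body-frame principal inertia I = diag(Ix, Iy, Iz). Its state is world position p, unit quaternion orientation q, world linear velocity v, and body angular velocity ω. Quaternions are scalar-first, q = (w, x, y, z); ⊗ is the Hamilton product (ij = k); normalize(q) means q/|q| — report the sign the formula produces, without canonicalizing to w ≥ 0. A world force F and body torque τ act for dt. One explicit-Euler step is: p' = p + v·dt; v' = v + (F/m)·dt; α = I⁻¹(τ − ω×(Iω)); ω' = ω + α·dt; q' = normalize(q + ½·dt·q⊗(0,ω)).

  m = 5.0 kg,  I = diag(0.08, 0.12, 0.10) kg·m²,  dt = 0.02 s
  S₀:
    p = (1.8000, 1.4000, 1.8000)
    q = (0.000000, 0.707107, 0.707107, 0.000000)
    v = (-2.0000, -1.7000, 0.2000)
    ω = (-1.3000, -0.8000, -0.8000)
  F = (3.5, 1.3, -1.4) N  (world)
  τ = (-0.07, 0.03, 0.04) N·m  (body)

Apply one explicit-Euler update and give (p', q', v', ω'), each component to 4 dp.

p' = (1.7600, 1.3660, 1.8040)
q' = (0.0148, 0.7013, 0.7127, 0.0035)
v' = (-1.9860, -1.6948, 0.1944)
ω' = (-1.3143, -0.7915, -0.8003)

a = F/m = (0.7000, 0.2600, -0.2800)
p' = p + v·dt = (1.7600, 1.3660, 1.8040)
v' = v + a·dt = (-1.9860, -1.6948, 0.1944)
precession coupling ω×(Iω) = (-0.0128, -0.0208, 0.0416)
angular accel α = (-0.7150, 0.4233, -0.0160)
ω' = ω + α·dt = (-1.3143, -0.7915, -0.8003)
Hamilton product q⊗(0,ω) = (1.4849247, -0.5656856, 0.5656856, 0.3535535)
updated quaternion q' = (0.0148, 0.7013, 0.7127, 0.0035)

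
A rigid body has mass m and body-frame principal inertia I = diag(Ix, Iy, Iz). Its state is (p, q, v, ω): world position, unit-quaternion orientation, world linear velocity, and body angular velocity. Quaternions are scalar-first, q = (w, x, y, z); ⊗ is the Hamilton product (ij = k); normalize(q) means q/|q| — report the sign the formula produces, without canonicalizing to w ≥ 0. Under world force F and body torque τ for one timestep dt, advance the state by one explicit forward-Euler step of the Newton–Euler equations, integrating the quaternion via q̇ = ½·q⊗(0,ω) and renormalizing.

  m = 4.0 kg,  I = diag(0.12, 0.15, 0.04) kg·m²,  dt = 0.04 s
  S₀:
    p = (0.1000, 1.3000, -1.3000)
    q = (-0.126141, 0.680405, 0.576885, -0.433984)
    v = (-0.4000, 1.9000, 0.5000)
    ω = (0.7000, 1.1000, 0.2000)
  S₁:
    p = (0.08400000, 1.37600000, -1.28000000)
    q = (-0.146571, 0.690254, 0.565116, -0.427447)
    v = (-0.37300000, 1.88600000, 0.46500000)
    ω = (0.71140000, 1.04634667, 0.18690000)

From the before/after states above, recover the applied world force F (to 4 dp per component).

Δv = v₁−v₀ = (0.02700000, -0.01400000, -0.03500000)
applied force F = (2.7000, -1.4000, -3.5000)

F = (2.7000, -1.4000, -3.5000)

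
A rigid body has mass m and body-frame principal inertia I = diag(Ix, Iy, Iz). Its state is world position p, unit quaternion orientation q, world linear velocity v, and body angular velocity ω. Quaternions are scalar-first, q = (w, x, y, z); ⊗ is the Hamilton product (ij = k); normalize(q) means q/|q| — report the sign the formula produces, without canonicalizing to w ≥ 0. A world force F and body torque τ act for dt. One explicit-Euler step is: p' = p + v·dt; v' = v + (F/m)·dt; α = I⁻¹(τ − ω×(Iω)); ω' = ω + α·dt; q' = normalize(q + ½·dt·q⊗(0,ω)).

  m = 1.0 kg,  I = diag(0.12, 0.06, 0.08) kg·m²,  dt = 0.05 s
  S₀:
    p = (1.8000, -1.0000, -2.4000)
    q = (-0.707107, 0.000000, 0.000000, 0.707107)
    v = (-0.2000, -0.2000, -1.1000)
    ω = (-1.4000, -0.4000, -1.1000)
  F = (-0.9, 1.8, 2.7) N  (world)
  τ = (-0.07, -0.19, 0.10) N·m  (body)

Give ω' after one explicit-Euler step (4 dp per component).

ω' = (-1.4328, -0.6097, -1.0165)

precession coupling ω×(Iω) = (0.0088, 0.0616, -0.0336)
α = I⁻¹(τ − ω×Iω) = (-0.6567, -4.1933, 1.6700)
ω + α·dt = (-1.4328, -0.6097, -1.0165)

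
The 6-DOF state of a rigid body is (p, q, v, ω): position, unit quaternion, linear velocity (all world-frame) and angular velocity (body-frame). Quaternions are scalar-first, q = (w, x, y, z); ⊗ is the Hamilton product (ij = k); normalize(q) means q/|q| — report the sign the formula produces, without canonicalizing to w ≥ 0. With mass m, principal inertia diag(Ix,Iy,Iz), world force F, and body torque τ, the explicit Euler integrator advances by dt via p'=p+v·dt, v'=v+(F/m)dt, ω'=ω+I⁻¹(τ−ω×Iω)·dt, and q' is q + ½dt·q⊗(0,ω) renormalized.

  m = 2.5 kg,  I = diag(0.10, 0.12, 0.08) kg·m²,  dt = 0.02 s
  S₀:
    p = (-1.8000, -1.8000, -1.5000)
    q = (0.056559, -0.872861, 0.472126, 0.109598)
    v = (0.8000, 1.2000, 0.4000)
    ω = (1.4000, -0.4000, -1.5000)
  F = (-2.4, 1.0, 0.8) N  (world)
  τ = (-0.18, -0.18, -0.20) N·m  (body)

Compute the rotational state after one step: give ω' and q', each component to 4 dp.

ω' = (1.3688, -0.4230, -1.5472)
q' = (0.0723, -0.8785, 0.4602, 0.1056)

ω×(Iω) gyroscopic = (-0.0240, -0.0420, -0.0112)
α = I⁻¹(τ − ω×Iω) = (-1.5600, -1.1500, -2.3600)
ω' = ω + α·dt = (1.3688, -0.4230, -1.5472)
2q̇ = q⊗(0,ω) = (1.5752528, -0.5851672, -1.1784779, -0.3966705)
q' = normalize(q + ½dt·q⊗(0,ω)) = (0.0723, -0.8785, 0.4602, 0.1056)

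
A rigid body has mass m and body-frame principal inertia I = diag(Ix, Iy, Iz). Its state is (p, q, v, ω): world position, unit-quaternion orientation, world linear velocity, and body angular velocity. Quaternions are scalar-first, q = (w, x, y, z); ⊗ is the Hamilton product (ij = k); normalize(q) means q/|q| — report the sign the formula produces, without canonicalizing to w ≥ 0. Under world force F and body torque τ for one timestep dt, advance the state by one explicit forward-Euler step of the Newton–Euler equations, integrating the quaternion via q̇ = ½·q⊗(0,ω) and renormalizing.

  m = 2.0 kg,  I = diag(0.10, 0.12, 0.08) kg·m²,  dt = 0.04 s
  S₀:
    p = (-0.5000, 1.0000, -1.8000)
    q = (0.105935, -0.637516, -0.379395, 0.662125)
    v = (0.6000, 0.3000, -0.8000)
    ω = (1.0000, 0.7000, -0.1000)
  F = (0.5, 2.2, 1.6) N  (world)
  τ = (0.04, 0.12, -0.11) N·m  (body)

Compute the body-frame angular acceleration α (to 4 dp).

precession coupling ω×(Iω) = (0.0028, -0.0020, 0.0140)
angular accel α = (0.3720, 1.0167, -1.5500)

α = (0.3720, 1.0167, -1.5500)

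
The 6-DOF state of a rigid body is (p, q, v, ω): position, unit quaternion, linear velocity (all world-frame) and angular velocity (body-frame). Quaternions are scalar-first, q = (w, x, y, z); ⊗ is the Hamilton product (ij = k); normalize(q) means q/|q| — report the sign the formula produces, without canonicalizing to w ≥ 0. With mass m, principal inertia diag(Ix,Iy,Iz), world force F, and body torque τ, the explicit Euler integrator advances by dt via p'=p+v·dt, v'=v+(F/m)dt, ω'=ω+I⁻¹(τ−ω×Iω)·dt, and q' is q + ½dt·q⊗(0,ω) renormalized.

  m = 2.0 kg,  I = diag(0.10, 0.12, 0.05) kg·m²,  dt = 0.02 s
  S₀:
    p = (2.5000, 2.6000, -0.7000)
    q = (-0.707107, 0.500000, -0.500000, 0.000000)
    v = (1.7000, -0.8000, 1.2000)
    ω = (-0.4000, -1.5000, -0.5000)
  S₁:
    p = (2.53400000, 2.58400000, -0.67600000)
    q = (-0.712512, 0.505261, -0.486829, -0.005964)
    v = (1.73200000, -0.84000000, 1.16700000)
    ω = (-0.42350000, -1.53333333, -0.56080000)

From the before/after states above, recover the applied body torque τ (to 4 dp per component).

rate change Δω = (-0.02350000, -0.03333333, -0.06080000)
applied torque τ = (-0.1700, -0.1900, -0.1400)

τ = (-0.1700, -0.1900, -0.1400)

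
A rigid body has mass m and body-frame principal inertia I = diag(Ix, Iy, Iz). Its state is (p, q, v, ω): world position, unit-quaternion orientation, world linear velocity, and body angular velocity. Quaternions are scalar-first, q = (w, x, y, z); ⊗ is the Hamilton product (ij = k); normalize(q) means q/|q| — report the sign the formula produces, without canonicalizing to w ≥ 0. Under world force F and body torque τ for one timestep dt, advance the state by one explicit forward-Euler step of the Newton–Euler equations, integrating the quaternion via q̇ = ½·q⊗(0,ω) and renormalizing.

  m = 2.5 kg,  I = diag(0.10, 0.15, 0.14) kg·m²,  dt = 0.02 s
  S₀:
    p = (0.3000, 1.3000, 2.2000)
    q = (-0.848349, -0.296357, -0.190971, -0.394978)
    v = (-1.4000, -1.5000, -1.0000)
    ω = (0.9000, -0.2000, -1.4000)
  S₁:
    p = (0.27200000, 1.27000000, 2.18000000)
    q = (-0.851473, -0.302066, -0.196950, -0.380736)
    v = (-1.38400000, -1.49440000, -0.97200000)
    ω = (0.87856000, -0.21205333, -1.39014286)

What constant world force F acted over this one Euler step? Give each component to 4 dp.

F = (2.0000, 0.7000, 3.5000)

velocity change Δv = (0.01600000, 0.00560000, 0.02800000)
F = m·Δv/dt = (2.0000, 0.7000, 3.5000)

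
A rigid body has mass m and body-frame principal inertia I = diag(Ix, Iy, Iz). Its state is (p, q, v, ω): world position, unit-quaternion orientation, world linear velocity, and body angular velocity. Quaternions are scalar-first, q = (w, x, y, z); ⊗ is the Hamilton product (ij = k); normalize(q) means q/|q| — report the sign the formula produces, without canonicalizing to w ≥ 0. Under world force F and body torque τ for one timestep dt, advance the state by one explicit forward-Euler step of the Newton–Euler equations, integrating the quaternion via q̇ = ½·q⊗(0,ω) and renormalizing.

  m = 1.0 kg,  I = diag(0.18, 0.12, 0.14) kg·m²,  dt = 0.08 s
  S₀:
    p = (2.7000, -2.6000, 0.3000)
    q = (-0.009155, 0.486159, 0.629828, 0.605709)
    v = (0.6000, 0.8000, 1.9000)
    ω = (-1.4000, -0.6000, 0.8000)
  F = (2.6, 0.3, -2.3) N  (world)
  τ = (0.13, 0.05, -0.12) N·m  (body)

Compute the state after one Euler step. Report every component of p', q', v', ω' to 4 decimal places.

(τ − ω×Iω)/I = (0.7756, 0.7900, -0.4971)
ω + α·dt = (-1.3380, -0.5368, 0.7602)
2q̇ = q⊗(0,ω) = (0.5739522, 0.8801048, -1.2314268, 0.5827398)
q' = normalize(q + ½dt·q⊗(0,ω)) = (0.0138, 0.5201, 0.5792, 0.6275)
p' = p + v·dt = (2.7480, -2.5360, 0.4520)
new velocity v' = (0.8080, 0.8240, 1.7160)

p' = (2.7480, -2.5360, 0.4520)
q' = (0.0138, 0.5201, 0.5792, 0.6275)
v' = (0.8080, 0.8240, 1.7160)
ω' = (-1.3380, -0.5368, 0.7602)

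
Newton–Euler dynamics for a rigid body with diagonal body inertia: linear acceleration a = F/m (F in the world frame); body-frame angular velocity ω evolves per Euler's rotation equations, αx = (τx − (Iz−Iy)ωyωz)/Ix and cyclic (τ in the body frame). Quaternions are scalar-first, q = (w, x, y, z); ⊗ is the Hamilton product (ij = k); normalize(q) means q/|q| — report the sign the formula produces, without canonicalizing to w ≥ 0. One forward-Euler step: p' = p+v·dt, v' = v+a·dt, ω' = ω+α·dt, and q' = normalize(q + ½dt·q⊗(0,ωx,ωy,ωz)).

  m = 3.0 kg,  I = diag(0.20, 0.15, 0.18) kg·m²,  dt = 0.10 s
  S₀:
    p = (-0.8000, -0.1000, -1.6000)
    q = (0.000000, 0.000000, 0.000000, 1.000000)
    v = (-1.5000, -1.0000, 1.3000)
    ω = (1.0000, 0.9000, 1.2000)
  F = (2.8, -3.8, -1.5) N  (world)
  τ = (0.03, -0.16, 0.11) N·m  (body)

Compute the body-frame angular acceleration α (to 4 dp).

α = (-0.0120, -1.2267, 0.8611)

ω×(Iω) gyroscopic = (0.0324, 0.0240, -0.0450)
(τ − ω×Iω)/I = (-0.0120, -1.2267, 0.8611)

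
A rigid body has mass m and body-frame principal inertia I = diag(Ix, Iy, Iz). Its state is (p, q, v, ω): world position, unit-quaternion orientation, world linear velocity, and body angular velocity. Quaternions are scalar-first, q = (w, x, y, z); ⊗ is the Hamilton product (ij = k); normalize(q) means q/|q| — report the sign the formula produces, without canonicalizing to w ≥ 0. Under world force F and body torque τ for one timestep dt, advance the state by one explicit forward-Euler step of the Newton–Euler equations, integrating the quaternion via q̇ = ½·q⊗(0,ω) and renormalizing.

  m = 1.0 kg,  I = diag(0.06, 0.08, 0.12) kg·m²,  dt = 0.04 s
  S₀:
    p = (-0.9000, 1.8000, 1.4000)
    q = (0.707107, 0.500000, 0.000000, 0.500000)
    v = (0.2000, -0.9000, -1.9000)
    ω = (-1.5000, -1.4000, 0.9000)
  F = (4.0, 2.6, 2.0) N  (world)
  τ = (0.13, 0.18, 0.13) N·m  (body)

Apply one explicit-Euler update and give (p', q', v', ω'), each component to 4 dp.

α = I⁻¹(τ − ω×Iω) = (3.0067, 1.2375, 0.7333)
new body rate ω' = (-1.3797, -1.3505, 0.9293)
2q̇ = q⊗(0,ω) = (0.3000000, -0.3606605, -2.1899498, -0.0636037)
q' = normalize(q + ½dt·q⊗(0,ω)) = (0.7124, 0.4923, -0.0438, 0.4982)
a = (4.0000, 2.6000, 2.0000)
p + v·dt = (-0.8920, 1.7640, 1.3240)
v + (F/m)dt = (0.3600, -0.7960, -1.8200)

p' = (-0.8920, 1.7640, 1.3240)
q' = (0.7124, 0.4923, -0.0438, 0.4982)
v' = (0.3600, -0.7960, -1.8200)
ω' = (-1.3797, -1.3505, 0.9293)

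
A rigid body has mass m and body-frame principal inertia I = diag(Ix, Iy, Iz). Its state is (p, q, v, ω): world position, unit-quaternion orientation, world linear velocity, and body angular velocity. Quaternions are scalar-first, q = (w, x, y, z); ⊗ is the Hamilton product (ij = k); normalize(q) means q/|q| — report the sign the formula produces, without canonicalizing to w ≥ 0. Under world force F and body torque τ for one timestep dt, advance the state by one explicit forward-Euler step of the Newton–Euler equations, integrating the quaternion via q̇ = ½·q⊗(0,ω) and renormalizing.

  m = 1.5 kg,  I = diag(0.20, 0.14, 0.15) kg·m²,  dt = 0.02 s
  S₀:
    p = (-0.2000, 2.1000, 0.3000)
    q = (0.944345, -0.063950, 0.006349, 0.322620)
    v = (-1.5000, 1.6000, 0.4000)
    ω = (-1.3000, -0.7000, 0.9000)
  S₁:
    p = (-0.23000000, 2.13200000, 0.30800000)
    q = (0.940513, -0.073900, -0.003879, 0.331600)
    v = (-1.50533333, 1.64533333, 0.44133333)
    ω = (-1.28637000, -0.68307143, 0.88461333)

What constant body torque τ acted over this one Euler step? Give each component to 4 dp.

τ = (0.1300, 0.0600, -0.1700)

Δω = ω₁−ω₀ = (0.01363000, 0.01692857, -0.01538667)
ω₀×(Iω₀) = (-0.0063, -0.0585, -0.0546)
applied torque τ = (0.1300, 0.0600, -0.1700)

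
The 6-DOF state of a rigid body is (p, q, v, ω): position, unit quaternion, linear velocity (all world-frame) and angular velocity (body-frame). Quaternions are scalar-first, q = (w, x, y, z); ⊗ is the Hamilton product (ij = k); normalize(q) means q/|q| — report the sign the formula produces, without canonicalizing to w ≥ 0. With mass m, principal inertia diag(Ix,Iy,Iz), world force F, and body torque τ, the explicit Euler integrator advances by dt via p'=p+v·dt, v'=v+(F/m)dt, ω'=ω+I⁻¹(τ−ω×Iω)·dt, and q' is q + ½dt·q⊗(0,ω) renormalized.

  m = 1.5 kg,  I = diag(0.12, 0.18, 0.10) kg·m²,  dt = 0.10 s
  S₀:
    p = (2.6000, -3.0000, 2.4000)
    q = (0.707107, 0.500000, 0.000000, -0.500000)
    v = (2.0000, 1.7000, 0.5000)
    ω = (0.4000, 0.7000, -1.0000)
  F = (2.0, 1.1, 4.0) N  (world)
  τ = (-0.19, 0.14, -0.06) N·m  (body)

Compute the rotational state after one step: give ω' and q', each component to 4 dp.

ω×(Iω) gyroscopic = (0.0560, -0.0080, 0.0168)
angular accel α = (-2.0500, 0.8222, -0.7680)
ω' = ω + α·dt = (0.1950, 0.7822, -1.0768)
q⊗(0,ω) = (-0.7000000, 0.6328428, 0.7949749, -0.3571070)
updated quaternion q' = (0.6707, 0.5305, 0.0397, -0.5168)

ω' = (0.1950, 0.7822, -1.0768)
q' = (0.6707, 0.5305, 0.0397, -0.5168)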